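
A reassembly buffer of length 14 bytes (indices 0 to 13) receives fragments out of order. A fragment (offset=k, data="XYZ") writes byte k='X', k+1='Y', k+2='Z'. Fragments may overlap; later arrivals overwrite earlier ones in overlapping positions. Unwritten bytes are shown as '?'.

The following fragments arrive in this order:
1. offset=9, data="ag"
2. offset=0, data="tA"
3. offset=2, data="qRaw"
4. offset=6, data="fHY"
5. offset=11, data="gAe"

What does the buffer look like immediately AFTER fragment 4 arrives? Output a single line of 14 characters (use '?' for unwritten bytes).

Answer: tAqRawfHYag???

Derivation:
Fragment 1: offset=9 data="ag" -> buffer=?????????ag???
Fragment 2: offset=0 data="tA" -> buffer=tA???????ag???
Fragment 3: offset=2 data="qRaw" -> buffer=tAqRaw???ag???
Fragment 4: offset=6 data="fHY" -> buffer=tAqRawfHYag???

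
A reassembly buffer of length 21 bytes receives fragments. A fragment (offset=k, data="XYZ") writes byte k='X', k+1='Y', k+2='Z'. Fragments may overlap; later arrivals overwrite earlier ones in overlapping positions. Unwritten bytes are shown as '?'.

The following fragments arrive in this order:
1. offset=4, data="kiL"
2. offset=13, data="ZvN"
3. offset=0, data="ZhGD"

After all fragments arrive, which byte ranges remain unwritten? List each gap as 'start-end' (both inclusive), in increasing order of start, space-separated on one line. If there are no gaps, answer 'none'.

Answer: 7-12 16-20

Derivation:
Fragment 1: offset=4 len=3
Fragment 2: offset=13 len=3
Fragment 3: offset=0 len=4
Gaps: 7-12 16-20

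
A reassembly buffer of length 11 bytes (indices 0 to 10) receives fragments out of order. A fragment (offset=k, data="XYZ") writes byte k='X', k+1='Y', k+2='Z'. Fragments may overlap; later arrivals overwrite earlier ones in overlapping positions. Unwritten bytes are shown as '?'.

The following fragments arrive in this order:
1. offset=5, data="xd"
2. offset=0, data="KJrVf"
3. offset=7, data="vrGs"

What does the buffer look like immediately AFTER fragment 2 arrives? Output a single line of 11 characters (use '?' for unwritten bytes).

Answer: KJrVfxd????

Derivation:
Fragment 1: offset=5 data="xd" -> buffer=?????xd????
Fragment 2: offset=0 data="KJrVf" -> buffer=KJrVfxd????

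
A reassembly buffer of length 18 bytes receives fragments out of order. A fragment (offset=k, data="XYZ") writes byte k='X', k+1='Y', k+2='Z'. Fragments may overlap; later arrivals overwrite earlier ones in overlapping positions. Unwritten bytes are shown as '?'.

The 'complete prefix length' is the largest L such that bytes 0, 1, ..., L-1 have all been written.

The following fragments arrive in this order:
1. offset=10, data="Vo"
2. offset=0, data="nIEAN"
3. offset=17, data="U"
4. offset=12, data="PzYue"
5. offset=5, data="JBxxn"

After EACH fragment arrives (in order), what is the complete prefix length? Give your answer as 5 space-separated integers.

Answer: 0 5 5 5 18

Derivation:
Fragment 1: offset=10 data="Vo" -> buffer=??????????Vo?????? -> prefix_len=0
Fragment 2: offset=0 data="nIEAN" -> buffer=nIEAN?????Vo?????? -> prefix_len=5
Fragment 3: offset=17 data="U" -> buffer=nIEAN?????Vo?????U -> prefix_len=5
Fragment 4: offset=12 data="PzYue" -> buffer=nIEAN?????VoPzYueU -> prefix_len=5
Fragment 5: offset=5 data="JBxxn" -> buffer=nIEANJBxxnVoPzYueU -> prefix_len=18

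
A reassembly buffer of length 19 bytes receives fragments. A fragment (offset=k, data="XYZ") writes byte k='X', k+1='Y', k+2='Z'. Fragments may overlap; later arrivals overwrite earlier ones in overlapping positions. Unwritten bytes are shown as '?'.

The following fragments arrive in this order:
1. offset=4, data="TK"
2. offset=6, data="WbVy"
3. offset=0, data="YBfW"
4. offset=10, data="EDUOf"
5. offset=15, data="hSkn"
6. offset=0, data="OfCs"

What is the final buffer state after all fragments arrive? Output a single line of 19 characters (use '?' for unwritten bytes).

Fragment 1: offset=4 data="TK" -> buffer=????TK?????????????
Fragment 2: offset=6 data="WbVy" -> buffer=????TKWbVy?????????
Fragment 3: offset=0 data="YBfW" -> buffer=YBfWTKWbVy?????????
Fragment 4: offset=10 data="EDUOf" -> buffer=YBfWTKWbVyEDUOf????
Fragment 5: offset=15 data="hSkn" -> buffer=YBfWTKWbVyEDUOfhSkn
Fragment 6: offset=0 data="OfCs" -> buffer=OfCsTKWbVyEDUOfhSkn

Answer: OfCsTKWbVyEDUOfhSkn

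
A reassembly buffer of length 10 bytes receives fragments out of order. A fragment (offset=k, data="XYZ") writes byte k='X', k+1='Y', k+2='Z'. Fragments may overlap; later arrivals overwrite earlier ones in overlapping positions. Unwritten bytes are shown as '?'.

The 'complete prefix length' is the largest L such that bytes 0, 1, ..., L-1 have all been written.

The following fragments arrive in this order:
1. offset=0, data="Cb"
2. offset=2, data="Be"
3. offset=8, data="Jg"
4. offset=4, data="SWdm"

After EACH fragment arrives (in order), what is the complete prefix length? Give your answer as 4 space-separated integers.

Answer: 2 4 4 10

Derivation:
Fragment 1: offset=0 data="Cb" -> buffer=Cb???????? -> prefix_len=2
Fragment 2: offset=2 data="Be" -> buffer=CbBe?????? -> prefix_len=4
Fragment 3: offset=8 data="Jg" -> buffer=CbBe????Jg -> prefix_len=4
Fragment 4: offset=4 data="SWdm" -> buffer=CbBeSWdmJg -> prefix_len=10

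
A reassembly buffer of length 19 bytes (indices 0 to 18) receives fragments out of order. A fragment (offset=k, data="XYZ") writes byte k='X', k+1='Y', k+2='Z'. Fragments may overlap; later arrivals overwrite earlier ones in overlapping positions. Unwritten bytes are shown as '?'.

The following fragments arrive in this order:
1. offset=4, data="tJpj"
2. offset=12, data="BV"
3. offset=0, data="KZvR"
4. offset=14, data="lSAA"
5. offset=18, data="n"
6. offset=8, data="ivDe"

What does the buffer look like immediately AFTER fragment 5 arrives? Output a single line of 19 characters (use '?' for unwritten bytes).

Answer: KZvRtJpj????BVlSAAn

Derivation:
Fragment 1: offset=4 data="tJpj" -> buffer=????tJpj???????????
Fragment 2: offset=12 data="BV" -> buffer=????tJpj????BV?????
Fragment 3: offset=0 data="KZvR" -> buffer=KZvRtJpj????BV?????
Fragment 4: offset=14 data="lSAA" -> buffer=KZvRtJpj????BVlSAA?
Fragment 5: offset=18 data="n" -> buffer=KZvRtJpj????BVlSAAn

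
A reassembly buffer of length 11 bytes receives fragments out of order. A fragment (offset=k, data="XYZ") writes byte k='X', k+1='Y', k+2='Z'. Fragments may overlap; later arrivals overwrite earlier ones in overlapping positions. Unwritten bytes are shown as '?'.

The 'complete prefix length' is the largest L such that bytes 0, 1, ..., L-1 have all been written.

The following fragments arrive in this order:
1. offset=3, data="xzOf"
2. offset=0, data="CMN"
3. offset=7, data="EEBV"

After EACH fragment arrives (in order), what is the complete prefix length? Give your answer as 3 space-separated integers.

Answer: 0 7 11

Derivation:
Fragment 1: offset=3 data="xzOf" -> buffer=???xzOf???? -> prefix_len=0
Fragment 2: offset=0 data="CMN" -> buffer=CMNxzOf???? -> prefix_len=7
Fragment 3: offset=7 data="EEBV" -> buffer=CMNxzOfEEBV -> prefix_len=11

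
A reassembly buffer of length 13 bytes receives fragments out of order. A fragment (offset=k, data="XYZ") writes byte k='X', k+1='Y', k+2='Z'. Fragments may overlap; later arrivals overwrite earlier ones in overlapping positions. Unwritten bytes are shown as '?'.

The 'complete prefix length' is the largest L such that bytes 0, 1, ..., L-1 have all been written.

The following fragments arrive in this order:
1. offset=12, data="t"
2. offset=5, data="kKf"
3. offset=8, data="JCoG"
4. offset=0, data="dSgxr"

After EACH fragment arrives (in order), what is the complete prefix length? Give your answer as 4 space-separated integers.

Fragment 1: offset=12 data="t" -> buffer=????????????t -> prefix_len=0
Fragment 2: offset=5 data="kKf" -> buffer=?????kKf????t -> prefix_len=0
Fragment 3: offset=8 data="JCoG" -> buffer=?????kKfJCoGt -> prefix_len=0
Fragment 4: offset=0 data="dSgxr" -> buffer=dSgxrkKfJCoGt -> prefix_len=13

Answer: 0 0 0 13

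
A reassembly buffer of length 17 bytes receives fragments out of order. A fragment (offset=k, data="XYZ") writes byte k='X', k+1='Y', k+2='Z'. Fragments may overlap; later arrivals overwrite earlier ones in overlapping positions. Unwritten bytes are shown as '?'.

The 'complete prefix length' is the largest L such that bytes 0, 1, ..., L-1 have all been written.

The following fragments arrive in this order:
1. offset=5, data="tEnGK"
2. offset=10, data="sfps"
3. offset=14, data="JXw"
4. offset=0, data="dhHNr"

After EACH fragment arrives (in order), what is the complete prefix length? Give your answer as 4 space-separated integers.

Answer: 0 0 0 17

Derivation:
Fragment 1: offset=5 data="tEnGK" -> buffer=?????tEnGK??????? -> prefix_len=0
Fragment 2: offset=10 data="sfps" -> buffer=?????tEnGKsfps??? -> prefix_len=0
Fragment 3: offset=14 data="JXw" -> buffer=?????tEnGKsfpsJXw -> prefix_len=0
Fragment 4: offset=0 data="dhHNr" -> buffer=dhHNrtEnGKsfpsJXw -> prefix_len=17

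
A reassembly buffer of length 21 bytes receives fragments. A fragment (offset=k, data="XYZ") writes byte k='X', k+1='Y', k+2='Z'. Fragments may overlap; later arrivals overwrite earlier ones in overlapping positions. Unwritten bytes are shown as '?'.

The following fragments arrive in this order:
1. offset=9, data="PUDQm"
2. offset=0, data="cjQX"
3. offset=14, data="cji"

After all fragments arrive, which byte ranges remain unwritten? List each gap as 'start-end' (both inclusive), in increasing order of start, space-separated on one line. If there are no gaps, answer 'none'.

Answer: 4-8 17-20

Derivation:
Fragment 1: offset=9 len=5
Fragment 2: offset=0 len=4
Fragment 3: offset=14 len=3
Gaps: 4-8 17-20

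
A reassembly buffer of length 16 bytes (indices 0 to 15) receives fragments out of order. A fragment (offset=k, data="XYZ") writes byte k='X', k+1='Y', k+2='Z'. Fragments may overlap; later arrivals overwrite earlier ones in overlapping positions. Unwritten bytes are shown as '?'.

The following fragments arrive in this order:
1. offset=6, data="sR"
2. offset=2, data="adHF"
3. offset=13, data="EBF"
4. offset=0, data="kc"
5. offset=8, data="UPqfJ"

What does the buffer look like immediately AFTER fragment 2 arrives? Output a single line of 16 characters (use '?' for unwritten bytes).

Answer: ??adHFsR????????

Derivation:
Fragment 1: offset=6 data="sR" -> buffer=??????sR????????
Fragment 2: offset=2 data="adHF" -> buffer=??adHFsR????????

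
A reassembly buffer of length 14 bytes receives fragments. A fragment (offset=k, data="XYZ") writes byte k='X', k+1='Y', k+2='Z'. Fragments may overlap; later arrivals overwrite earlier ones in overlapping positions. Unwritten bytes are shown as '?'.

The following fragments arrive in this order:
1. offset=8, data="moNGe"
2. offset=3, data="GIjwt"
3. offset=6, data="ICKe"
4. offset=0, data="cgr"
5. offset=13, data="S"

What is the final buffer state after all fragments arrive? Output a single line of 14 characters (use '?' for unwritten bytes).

Fragment 1: offset=8 data="moNGe" -> buffer=????????moNGe?
Fragment 2: offset=3 data="GIjwt" -> buffer=???GIjwtmoNGe?
Fragment 3: offset=6 data="ICKe" -> buffer=???GIjICKeNGe?
Fragment 4: offset=0 data="cgr" -> buffer=cgrGIjICKeNGe?
Fragment 5: offset=13 data="S" -> buffer=cgrGIjICKeNGeS

Answer: cgrGIjICKeNGeS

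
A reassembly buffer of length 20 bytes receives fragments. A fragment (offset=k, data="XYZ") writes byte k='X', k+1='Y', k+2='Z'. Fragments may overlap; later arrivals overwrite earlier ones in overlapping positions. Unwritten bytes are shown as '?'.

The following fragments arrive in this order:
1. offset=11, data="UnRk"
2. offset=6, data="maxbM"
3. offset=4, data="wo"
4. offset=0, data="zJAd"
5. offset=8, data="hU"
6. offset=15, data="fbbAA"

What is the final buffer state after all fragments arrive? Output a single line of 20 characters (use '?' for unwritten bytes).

Answer: zJAdwomahUMUnRkfbbAA

Derivation:
Fragment 1: offset=11 data="UnRk" -> buffer=???????????UnRk?????
Fragment 2: offset=6 data="maxbM" -> buffer=??????maxbMUnRk?????
Fragment 3: offset=4 data="wo" -> buffer=????womaxbMUnRk?????
Fragment 4: offset=0 data="zJAd" -> buffer=zJAdwomaxbMUnRk?????
Fragment 5: offset=8 data="hU" -> buffer=zJAdwomahUMUnRk?????
Fragment 6: offset=15 data="fbbAA" -> buffer=zJAdwomahUMUnRkfbbAA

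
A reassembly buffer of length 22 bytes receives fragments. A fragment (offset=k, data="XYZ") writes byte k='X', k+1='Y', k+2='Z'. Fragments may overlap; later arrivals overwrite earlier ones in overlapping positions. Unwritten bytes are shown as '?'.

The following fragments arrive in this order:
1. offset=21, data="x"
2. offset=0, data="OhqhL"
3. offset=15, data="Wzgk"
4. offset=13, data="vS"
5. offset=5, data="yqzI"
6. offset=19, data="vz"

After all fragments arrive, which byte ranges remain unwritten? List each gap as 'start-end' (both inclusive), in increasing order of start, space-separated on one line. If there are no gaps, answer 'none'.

Fragment 1: offset=21 len=1
Fragment 2: offset=0 len=5
Fragment 3: offset=15 len=4
Fragment 4: offset=13 len=2
Fragment 5: offset=5 len=4
Fragment 6: offset=19 len=2
Gaps: 9-12

Answer: 9-12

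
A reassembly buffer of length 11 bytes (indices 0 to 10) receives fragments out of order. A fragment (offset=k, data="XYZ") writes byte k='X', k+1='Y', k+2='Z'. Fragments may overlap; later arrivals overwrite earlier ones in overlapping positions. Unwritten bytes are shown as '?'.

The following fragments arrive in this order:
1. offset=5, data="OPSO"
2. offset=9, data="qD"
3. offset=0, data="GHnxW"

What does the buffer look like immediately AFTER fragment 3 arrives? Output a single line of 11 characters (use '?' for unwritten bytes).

Fragment 1: offset=5 data="OPSO" -> buffer=?????OPSO??
Fragment 2: offset=9 data="qD" -> buffer=?????OPSOqD
Fragment 3: offset=0 data="GHnxW" -> buffer=GHnxWOPSOqD

Answer: GHnxWOPSOqD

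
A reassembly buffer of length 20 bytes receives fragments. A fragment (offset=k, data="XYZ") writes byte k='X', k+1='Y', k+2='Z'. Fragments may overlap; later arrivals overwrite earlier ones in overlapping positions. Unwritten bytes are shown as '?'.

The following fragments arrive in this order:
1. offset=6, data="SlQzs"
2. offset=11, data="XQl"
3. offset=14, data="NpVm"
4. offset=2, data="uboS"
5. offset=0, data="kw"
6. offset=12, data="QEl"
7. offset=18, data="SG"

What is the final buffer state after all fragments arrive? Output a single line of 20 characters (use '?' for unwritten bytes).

Answer: kwuboSSlQzsXQElpVmSG

Derivation:
Fragment 1: offset=6 data="SlQzs" -> buffer=??????SlQzs?????????
Fragment 2: offset=11 data="XQl" -> buffer=??????SlQzsXQl??????
Fragment 3: offset=14 data="NpVm" -> buffer=??????SlQzsXQlNpVm??
Fragment 4: offset=2 data="uboS" -> buffer=??uboSSlQzsXQlNpVm??
Fragment 5: offset=0 data="kw" -> buffer=kwuboSSlQzsXQlNpVm??
Fragment 6: offset=12 data="QEl" -> buffer=kwuboSSlQzsXQElpVm??
Fragment 7: offset=18 data="SG" -> buffer=kwuboSSlQzsXQElpVmSG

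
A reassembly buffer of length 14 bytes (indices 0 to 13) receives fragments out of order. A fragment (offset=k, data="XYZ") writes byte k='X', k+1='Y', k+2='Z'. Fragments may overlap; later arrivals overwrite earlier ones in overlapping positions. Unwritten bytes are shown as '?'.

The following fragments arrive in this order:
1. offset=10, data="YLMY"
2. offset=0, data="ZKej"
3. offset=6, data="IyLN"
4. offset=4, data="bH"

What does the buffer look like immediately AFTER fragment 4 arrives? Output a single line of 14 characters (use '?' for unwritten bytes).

Answer: ZKejbHIyLNYLMY

Derivation:
Fragment 1: offset=10 data="YLMY" -> buffer=??????????YLMY
Fragment 2: offset=0 data="ZKej" -> buffer=ZKej??????YLMY
Fragment 3: offset=6 data="IyLN" -> buffer=ZKej??IyLNYLMY
Fragment 4: offset=4 data="bH" -> buffer=ZKejbHIyLNYLMY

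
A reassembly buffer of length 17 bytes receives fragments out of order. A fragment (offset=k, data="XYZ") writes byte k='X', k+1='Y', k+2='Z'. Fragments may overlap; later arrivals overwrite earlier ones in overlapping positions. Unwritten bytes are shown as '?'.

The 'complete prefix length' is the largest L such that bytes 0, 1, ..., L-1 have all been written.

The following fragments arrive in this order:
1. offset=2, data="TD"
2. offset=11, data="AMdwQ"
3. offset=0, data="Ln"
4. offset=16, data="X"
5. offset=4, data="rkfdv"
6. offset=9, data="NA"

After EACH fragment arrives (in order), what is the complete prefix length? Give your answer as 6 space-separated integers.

Answer: 0 0 4 4 9 17

Derivation:
Fragment 1: offset=2 data="TD" -> buffer=??TD????????????? -> prefix_len=0
Fragment 2: offset=11 data="AMdwQ" -> buffer=??TD???????AMdwQ? -> prefix_len=0
Fragment 3: offset=0 data="Ln" -> buffer=LnTD???????AMdwQ? -> prefix_len=4
Fragment 4: offset=16 data="X" -> buffer=LnTD???????AMdwQX -> prefix_len=4
Fragment 5: offset=4 data="rkfdv" -> buffer=LnTDrkfdv??AMdwQX -> prefix_len=9
Fragment 6: offset=9 data="NA" -> buffer=LnTDrkfdvNAAMdwQX -> prefix_len=17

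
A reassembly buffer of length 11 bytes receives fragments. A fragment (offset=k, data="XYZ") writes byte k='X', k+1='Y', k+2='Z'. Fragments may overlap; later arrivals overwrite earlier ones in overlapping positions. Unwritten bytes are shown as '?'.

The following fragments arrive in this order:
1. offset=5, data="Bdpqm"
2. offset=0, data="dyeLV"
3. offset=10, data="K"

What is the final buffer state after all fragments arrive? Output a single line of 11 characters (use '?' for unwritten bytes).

Fragment 1: offset=5 data="Bdpqm" -> buffer=?????Bdpqm?
Fragment 2: offset=0 data="dyeLV" -> buffer=dyeLVBdpqm?
Fragment 3: offset=10 data="K" -> buffer=dyeLVBdpqmK

Answer: dyeLVBdpqmK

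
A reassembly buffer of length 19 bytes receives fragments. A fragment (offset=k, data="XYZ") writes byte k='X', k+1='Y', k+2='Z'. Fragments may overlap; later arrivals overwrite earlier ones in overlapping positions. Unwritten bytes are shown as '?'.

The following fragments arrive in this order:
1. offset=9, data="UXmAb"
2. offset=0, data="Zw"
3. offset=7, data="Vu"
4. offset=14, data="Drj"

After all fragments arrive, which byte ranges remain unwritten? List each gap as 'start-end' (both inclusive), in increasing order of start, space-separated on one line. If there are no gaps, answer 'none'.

Fragment 1: offset=9 len=5
Fragment 2: offset=0 len=2
Fragment 3: offset=7 len=2
Fragment 4: offset=14 len=3
Gaps: 2-6 17-18

Answer: 2-6 17-18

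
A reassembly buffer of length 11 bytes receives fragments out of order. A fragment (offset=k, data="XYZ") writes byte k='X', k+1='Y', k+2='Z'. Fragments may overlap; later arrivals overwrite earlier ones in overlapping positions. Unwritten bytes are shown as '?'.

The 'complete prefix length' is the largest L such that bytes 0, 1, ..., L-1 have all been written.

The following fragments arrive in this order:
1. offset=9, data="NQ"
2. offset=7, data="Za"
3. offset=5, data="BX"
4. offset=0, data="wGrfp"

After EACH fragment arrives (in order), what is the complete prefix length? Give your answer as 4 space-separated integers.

Fragment 1: offset=9 data="NQ" -> buffer=?????????NQ -> prefix_len=0
Fragment 2: offset=7 data="Za" -> buffer=???????ZaNQ -> prefix_len=0
Fragment 3: offset=5 data="BX" -> buffer=?????BXZaNQ -> prefix_len=0
Fragment 4: offset=0 data="wGrfp" -> buffer=wGrfpBXZaNQ -> prefix_len=11

Answer: 0 0 0 11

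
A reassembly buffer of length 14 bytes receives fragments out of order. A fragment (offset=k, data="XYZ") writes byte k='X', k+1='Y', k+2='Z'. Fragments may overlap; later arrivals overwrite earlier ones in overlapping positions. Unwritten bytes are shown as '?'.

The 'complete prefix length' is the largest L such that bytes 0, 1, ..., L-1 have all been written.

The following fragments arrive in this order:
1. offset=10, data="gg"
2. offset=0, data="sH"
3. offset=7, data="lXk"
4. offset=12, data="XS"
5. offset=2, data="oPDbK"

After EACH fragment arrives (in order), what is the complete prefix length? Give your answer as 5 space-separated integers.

Fragment 1: offset=10 data="gg" -> buffer=??????????gg?? -> prefix_len=0
Fragment 2: offset=0 data="sH" -> buffer=sH????????gg?? -> prefix_len=2
Fragment 3: offset=7 data="lXk" -> buffer=sH?????lXkgg?? -> prefix_len=2
Fragment 4: offset=12 data="XS" -> buffer=sH?????lXkggXS -> prefix_len=2
Fragment 5: offset=2 data="oPDbK" -> buffer=sHoPDbKlXkggXS -> prefix_len=14

Answer: 0 2 2 2 14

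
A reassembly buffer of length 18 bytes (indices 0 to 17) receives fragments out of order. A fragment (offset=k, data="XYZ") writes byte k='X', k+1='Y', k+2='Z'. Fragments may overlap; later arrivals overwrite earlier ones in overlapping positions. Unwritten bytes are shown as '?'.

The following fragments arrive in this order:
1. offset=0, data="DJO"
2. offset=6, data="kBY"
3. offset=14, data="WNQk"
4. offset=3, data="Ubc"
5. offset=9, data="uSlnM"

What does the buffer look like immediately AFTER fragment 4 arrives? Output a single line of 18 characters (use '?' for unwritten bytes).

Answer: DJOUbckBY?????WNQk

Derivation:
Fragment 1: offset=0 data="DJO" -> buffer=DJO???????????????
Fragment 2: offset=6 data="kBY" -> buffer=DJO???kBY?????????
Fragment 3: offset=14 data="WNQk" -> buffer=DJO???kBY?????WNQk
Fragment 4: offset=3 data="Ubc" -> buffer=DJOUbckBY?????WNQk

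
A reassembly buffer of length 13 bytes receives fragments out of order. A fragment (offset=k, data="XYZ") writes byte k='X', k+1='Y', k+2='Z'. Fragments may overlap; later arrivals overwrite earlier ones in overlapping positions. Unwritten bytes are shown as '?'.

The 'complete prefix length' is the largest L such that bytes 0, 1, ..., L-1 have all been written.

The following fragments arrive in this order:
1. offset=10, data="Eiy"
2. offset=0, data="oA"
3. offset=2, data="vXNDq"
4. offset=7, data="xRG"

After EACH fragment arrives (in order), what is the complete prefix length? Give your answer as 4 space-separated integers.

Fragment 1: offset=10 data="Eiy" -> buffer=??????????Eiy -> prefix_len=0
Fragment 2: offset=0 data="oA" -> buffer=oA????????Eiy -> prefix_len=2
Fragment 3: offset=2 data="vXNDq" -> buffer=oAvXNDq???Eiy -> prefix_len=7
Fragment 4: offset=7 data="xRG" -> buffer=oAvXNDqxRGEiy -> prefix_len=13

Answer: 0 2 7 13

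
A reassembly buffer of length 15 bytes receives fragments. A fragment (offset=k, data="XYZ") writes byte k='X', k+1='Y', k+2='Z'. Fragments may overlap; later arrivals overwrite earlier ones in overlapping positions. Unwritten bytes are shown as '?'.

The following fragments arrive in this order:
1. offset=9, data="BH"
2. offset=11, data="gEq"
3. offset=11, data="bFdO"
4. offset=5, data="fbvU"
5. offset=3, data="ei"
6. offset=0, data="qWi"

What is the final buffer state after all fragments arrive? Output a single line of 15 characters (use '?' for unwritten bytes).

Answer: qWieifbvUBHbFdO

Derivation:
Fragment 1: offset=9 data="BH" -> buffer=?????????BH????
Fragment 2: offset=11 data="gEq" -> buffer=?????????BHgEq?
Fragment 3: offset=11 data="bFdO" -> buffer=?????????BHbFdO
Fragment 4: offset=5 data="fbvU" -> buffer=?????fbvUBHbFdO
Fragment 5: offset=3 data="ei" -> buffer=???eifbvUBHbFdO
Fragment 6: offset=0 data="qWi" -> buffer=qWieifbvUBHbFdO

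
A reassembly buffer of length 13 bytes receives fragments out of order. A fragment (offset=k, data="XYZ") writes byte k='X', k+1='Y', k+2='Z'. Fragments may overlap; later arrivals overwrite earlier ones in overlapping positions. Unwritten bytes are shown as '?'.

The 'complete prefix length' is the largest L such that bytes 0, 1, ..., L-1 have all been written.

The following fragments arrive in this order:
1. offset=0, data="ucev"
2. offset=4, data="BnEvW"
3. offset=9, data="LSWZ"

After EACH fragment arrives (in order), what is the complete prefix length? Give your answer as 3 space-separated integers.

Answer: 4 9 13

Derivation:
Fragment 1: offset=0 data="ucev" -> buffer=ucev????????? -> prefix_len=4
Fragment 2: offset=4 data="BnEvW" -> buffer=ucevBnEvW???? -> prefix_len=9
Fragment 3: offset=9 data="LSWZ" -> buffer=ucevBnEvWLSWZ -> prefix_len=13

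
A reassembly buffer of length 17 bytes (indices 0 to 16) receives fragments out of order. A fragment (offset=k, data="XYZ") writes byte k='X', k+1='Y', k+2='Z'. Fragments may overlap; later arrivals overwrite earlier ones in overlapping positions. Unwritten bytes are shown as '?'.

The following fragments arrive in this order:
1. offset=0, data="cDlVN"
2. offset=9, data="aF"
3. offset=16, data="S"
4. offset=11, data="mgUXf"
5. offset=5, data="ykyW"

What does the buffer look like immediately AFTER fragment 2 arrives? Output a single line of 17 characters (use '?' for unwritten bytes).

Answer: cDlVN????aF??????

Derivation:
Fragment 1: offset=0 data="cDlVN" -> buffer=cDlVN????????????
Fragment 2: offset=9 data="aF" -> buffer=cDlVN????aF??????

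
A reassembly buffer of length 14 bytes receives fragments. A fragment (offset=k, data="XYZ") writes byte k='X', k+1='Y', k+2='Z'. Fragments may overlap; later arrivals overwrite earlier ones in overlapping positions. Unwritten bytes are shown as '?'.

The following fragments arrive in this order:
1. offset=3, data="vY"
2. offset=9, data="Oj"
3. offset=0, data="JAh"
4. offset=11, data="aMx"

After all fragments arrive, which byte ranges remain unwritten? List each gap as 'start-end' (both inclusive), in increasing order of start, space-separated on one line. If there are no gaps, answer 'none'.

Answer: 5-8

Derivation:
Fragment 1: offset=3 len=2
Fragment 2: offset=9 len=2
Fragment 3: offset=0 len=3
Fragment 4: offset=11 len=3
Gaps: 5-8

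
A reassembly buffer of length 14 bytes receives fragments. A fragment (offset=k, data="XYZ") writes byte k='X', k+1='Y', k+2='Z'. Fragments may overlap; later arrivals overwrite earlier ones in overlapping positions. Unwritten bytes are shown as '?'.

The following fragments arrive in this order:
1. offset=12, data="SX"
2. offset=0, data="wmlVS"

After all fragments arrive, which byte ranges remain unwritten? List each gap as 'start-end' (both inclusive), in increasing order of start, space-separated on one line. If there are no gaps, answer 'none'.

Fragment 1: offset=12 len=2
Fragment 2: offset=0 len=5
Gaps: 5-11

Answer: 5-11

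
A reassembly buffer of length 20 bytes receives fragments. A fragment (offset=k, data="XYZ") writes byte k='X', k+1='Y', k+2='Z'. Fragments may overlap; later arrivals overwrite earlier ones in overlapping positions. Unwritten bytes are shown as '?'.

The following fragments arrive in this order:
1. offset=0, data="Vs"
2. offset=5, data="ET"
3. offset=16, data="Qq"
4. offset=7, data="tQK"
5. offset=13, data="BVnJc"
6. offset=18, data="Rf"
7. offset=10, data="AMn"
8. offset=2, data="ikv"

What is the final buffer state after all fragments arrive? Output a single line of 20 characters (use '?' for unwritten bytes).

Answer: VsikvETtQKAMnBVnJcRf

Derivation:
Fragment 1: offset=0 data="Vs" -> buffer=Vs??????????????????
Fragment 2: offset=5 data="ET" -> buffer=Vs???ET?????????????
Fragment 3: offset=16 data="Qq" -> buffer=Vs???ET?????????Qq??
Fragment 4: offset=7 data="tQK" -> buffer=Vs???ETtQK??????Qq??
Fragment 5: offset=13 data="BVnJc" -> buffer=Vs???ETtQK???BVnJc??
Fragment 6: offset=18 data="Rf" -> buffer=Vs???ETtQK???BVnJcRf
Fragment 7: offset=10 data="AMn" -> buffer=Vs???ETtQKAMnBVnJcRf
Fragment 8: offset=2 data="ikv" -> buffer=VsikvETtQKAMnBVnJcRf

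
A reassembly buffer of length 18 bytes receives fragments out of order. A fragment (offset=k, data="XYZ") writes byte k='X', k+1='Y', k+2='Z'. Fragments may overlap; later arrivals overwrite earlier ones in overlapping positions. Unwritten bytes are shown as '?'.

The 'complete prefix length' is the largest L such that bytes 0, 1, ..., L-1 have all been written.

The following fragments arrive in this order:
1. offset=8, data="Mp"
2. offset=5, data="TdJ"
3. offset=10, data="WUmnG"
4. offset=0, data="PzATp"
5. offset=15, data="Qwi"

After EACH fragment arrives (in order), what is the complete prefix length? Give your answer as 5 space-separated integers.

Fragment 1: offset=8 data="Mp" -> buffer=????????Mp???????? -> prefix_len=0
Fragment 2: offset=5 data="TdJ" -> buffer=?????TdJMp???????? -> prefix_len=0
Fragment 3: offset=10 data="WUmnG" -> buffer=?????TdJMpWUmnG??? -> prefix_len=0
Fragment 4: offset=0 data="PzATp" -> buffer=PzATpTdJMpWUmnG??? -> prefix_len=15
Fragment 5: offset=15 data="Qwi" -> buffer=PzATpTdJMpWUmnGQwi -> prefix_len=18

Answer: 0 0 0 15 18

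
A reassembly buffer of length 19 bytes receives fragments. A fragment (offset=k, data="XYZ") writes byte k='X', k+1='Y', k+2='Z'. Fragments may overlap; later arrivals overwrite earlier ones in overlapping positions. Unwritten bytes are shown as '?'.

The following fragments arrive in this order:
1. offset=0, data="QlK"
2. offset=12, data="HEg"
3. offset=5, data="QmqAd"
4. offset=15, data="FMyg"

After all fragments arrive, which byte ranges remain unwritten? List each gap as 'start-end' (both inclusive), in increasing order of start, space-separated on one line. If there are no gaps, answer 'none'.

Fragment 1: offset=0 len=3
Fragment 2: offset=12 len=3
Fragment 3: offset=5 len=5
Fragment 4: offset=15 len=4
Gaps: 3-4 10-11

Answer: 3-4 10-11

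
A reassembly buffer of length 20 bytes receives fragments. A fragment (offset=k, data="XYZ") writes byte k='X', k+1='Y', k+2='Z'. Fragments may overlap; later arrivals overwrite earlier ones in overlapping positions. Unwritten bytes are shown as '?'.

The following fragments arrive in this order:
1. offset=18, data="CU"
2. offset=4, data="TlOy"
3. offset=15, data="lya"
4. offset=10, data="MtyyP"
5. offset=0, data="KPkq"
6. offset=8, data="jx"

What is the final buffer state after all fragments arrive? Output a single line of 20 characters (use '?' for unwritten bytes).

Answer: KPkqTlOyjxMtyyPlyaCU

Derivation:
Fragment 1: offset=18 data="CU" -> buffer=??????????????????CU
Fragment 2: offset=4 data="TlOy" -> buffer=????TlOy??????????CU
Fragment 3: offset=15 data="lya" -> buffer=????TlOy???????lyaCU
Fragment 4: offset=10 data="MtyyP" -> buffer=????TlOy??MtyyPlyaCU
Fragment 5: offset=0 data="KPkq" -> buffer=KPkqTlOy??MtyyPlyaCU
Fragment 6: offset=8 data="jx" -> buffer=KPkqTlOyjxMtyyPlyaCU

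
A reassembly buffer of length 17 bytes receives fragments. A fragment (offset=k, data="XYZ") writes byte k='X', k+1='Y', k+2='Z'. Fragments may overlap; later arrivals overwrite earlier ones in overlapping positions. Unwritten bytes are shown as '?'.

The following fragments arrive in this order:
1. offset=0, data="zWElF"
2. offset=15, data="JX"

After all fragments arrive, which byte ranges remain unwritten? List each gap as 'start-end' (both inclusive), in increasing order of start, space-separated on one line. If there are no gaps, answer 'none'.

Fragment 1: offset=0 len=5
Fragment 2: offset=15 len=2
Gaps: 5-14

Answer: 5-14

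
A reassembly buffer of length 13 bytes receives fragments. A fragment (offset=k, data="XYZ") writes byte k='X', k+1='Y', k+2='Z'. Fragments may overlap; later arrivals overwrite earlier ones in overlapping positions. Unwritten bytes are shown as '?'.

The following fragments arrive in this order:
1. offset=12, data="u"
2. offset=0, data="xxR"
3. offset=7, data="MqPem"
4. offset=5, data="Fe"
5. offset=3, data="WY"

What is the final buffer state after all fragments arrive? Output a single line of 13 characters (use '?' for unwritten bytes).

Fragment 1: offset=12 data="u" -> buffer=????????????u
Fragment 2: offset=0 data="xxR" -> buffer=xxR?????????u
Fragment 3: offset=7 data="MqPem" -> buffer=xxR????MqPemu
Fragment 4: offset=5 data="Fe" -> buffer=xxR??FeMqPemu
Fragment 5: offset=3 data="WY" -> buffer=xxRWYFeMqPemu

Answer: xxRWYFeMqPemu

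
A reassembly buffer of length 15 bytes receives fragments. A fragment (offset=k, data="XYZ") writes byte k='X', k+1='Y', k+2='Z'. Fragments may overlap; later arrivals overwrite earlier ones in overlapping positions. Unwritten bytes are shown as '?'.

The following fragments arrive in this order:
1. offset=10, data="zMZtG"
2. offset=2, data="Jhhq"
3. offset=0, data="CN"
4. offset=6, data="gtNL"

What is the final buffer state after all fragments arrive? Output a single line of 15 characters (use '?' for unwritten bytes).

Answer: CNJhhqgtNLzMZtG

Derivation:
Fragment 1: offset=10 data="zMZtG" -> buffer=??????????zMZtG
Fragment 2: offset=2 data="Jhhq" -> buffer=??Jhhq????zMZtG
Fragment 3: offset=0 data="CN" -> buffer=CNJhhq????zMZtG
Fragment 4: offset=6 data="gtNL" -> buffer=CNJhhqgtNLzMZtG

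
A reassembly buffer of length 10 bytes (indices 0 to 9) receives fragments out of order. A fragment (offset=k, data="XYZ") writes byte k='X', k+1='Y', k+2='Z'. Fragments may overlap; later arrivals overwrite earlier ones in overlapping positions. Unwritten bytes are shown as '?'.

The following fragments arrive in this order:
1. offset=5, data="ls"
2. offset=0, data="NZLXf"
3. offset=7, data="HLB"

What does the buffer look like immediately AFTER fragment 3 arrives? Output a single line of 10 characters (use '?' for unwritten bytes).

Fragment 1: offset=5 data="ls" -> buffer=?????ls???
Fragment 2: offset=0 data="NZLXf" -> buffer=NZLXfls???
Fragment 3: offset=7 data="HLB" -> buffer=NZLXflsHLB

Answer: NZLXflsHLB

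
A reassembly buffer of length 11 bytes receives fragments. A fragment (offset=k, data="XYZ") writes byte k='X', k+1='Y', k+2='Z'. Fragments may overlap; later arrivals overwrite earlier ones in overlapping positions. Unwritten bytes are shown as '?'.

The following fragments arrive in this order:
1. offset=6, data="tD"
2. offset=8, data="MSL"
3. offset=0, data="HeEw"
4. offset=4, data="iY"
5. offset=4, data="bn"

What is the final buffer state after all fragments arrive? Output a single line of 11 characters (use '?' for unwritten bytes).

Fragment 1: offset=6 data="tD" -> buffer=??????tD???
Fragment 2: offset=8 data="MSL" -> buffer=??????tDMSL
Fragment 3: offset=0 data="HeEw" -> buffer=HeEw??tDMSL
Fragment 4: offset=4 data="iY" -> buffer=HeEwiYtDMSL
Fragment 5: offset=4 data="bn" -> buffer=HeEwbntDMSL

Answer: HeEwbntDMSL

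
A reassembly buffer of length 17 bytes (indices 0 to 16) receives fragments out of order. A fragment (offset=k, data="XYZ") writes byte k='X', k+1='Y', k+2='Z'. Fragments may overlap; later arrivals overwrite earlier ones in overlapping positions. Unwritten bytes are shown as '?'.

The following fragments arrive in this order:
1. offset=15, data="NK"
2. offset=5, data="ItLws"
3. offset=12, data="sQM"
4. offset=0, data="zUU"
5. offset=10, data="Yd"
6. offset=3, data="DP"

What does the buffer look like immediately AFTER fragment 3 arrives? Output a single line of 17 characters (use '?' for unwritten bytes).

Fragment 1: offset=15 data="NK" -> buffer=???????????????NK
Fragment 2: offset=5 data="ItLws" -> buffer=?????ItLws?????NK
Fragment 3: offset=12 data="sQM" -> buffer=?????ItLws??sQMNK

Answer: ?????ItLws??sQMNK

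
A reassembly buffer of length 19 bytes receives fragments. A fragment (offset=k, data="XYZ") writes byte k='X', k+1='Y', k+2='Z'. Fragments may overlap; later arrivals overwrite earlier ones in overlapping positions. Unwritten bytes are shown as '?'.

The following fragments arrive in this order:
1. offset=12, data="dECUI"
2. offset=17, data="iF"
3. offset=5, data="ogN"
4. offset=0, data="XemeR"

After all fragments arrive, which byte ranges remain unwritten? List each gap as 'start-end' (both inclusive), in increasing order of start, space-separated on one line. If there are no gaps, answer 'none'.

Answer: 8-11

Derivation:
Fragment 1: offset=12 len=5
Fragment 2: offset=17 len=2
Fragment 3: offset=5 len=3
Fragment 4: offset=0 len=5
Gaps: 8-11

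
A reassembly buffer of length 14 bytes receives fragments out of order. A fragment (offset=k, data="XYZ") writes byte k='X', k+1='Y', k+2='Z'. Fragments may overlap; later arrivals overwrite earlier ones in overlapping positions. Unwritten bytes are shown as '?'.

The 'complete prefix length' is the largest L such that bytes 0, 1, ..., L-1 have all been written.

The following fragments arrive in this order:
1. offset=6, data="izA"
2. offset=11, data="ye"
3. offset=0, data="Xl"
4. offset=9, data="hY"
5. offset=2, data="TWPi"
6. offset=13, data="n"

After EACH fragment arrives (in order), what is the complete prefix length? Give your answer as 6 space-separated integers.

Fragment 1: offset=6 data="izA" -> buffer=??????izA????? -> prefix_len=0
Fragment 2: offset=11 data="ye" -> buffer=??????izA??ye? -> prefix_len=0
Fragment 3: offset=0 data="Xl" -> buffer=Xl????izA??ye? -> prefix_len=2
Fragment 4: offset=9 data="hY" -> buffer=Xl????izAhYye? -> prefix_len=2
Fragment 5: offset=2 data="TWPi" -> buffer=XlTWPiizAhYye? -> prefix_len=13
Fragment 6: offset=13 data="n" -> buffer=XlTWPiizAhYyen -> prefix_len=14

Answer: 0 0 2 2 13 14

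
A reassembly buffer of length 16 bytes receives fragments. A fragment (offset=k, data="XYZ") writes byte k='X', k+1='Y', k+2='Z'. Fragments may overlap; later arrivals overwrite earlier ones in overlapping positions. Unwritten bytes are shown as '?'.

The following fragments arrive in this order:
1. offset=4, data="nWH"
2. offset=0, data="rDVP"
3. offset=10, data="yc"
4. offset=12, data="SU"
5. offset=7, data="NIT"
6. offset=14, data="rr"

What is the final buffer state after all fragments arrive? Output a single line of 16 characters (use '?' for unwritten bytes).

Fragment 1: offset=4 data="nWH" -> buffer=????nWH?????????
Fragment 2: offset=0 data="rDVP" -> buffer=rDVPnWH?????????
Fragment 3: offset=10 data="yc" -> buffer=rDVPnWH???yc????
Fragment 4: offset=12 data="SU" -> buffer=rDVPnWH???ycSU??
Fragment 5: offset=7 data="NIT" -> buffer=rDVPnWHNITycSU??
Fragment 6: offset=14 data="rr" -> buffer=rDVPnWHNITycSUrr

Answer: rDVPnWHNITycSUrr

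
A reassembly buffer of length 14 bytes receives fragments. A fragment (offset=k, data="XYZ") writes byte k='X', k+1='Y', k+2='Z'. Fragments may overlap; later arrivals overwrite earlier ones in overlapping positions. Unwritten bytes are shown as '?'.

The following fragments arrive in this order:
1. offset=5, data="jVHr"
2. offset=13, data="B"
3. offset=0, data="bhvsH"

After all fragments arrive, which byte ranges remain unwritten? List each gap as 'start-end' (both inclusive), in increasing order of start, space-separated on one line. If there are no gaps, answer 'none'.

Answer: 9-12

Derivation:
Fragment 1: offset=5 len=4
Fragment 2: offset=13 len=1
Fragment 3: offset=0 len=5
Gaps: 9-12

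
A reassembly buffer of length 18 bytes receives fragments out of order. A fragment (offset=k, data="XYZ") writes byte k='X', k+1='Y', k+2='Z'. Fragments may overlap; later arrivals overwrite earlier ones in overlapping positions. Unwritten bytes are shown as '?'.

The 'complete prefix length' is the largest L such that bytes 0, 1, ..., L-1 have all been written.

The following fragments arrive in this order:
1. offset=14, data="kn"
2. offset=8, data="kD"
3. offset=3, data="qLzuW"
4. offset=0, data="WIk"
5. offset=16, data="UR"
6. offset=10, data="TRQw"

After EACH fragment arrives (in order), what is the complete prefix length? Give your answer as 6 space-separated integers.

Fragment 1: offset=14 data="kn" -> buffer=??????????????kn?? -> prefix_len=0
Fragment 2: offset=8 data="kD" -> buffer=????????kD????kn?? -> prefix_len=0
Fragment 3: offset=3 data="qLzuW" -> buffer=???qLzuWkD????kn?? -> prefix_len=0
Fragment 4: offset=0 data="WIk" -> buffer=WIkqLzuWkD????kn?? -> prefix_len=10
Fragment 5: offset=16 data="UR" -> buffer=WIkqLzuWkD????knUR -> prefix_len=10
Fragment 6: offset=10 data="TRQw" -> buffer=WIkqLzuWkDTRQwknUR -> prefix_len=18

Answer: 0 0 0 10 10 18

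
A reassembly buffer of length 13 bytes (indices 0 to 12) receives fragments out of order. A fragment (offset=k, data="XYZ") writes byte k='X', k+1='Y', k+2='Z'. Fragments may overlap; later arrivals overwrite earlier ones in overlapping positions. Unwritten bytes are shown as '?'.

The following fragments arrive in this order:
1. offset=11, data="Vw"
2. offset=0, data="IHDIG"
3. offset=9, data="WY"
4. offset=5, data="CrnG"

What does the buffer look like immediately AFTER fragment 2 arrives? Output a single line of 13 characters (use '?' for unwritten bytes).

Answer: IHDIG??????Vw

Derivation:
Fragment 1: offset=11 data="Vw" -> buffer=???????????Vw
Fragment 2: offset=0 data="IHDIG" -> buffer=IHDIG??????Vw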